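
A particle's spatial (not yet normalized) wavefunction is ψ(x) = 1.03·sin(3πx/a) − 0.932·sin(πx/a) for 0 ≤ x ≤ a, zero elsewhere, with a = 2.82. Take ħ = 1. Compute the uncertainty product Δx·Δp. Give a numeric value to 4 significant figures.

Δx = √(⟨x²⟩−⟨x⟩²), Δp = √(⟨p²⟩−⟨p⟩²).
On 0 ≤ x ≤ a (j ≠ l): ∫sin²(jπx/a) dx = a/2, ∫sin(jπx/a)·sin(lπx/a) dx = 0; diagonal moments ∫x·sin²(jπx/a) dx = a²/4, ∫x²·sin²(jπx/a) dx = a³·(1/6 − 1/(4j²π²)); cross terms ∫x·sin(jπx/a)·sin(lπx/a) dx = 0 for j + l even and −4jla²/(π²(j² − l²)²) for j + l odd, ∫x²·sin(jπx/a)·sin(lπx/a) dx = (−1)^(j+l)·4jla³/(π²(j² − l²)²); higher powers the same way via product-to-sum and parts. d²/dx² sin(jπx/a) = −(jπ/a)²·sin(jπx/a); on 0 ≤ x ≤ a, ∫sin²(jπx/a) dx = a/2 and ∫sin(jπx/a)·sin(lπx/a) dx = 0 for j ≠ l, so only diagonal terms survive in ∫|ψ|² and ∫ψ·ψ″; ∫ψ·ψ′ dx = [ψ²/2] between the walls = 0.
Normalization: ∫|ψ|² dx = 2.7206.
⟨x⟩ = 1.4100, ⟨x²⟩ = 2.1442 ⇒ Δx = 0.39506.
⟨p⟩ = 0.0000, ⟨p²⟩ = 6.7001 ⇒ Δp = 2.5885.
Δx·Δp = 1.0226.

1.023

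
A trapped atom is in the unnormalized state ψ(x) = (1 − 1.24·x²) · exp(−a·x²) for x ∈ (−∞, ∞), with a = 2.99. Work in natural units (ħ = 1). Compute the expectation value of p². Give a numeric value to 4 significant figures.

p² ψ = −ħ² d²ψ/dx²; ⟨p²⟩ = −ħ² ∫ ψ*·ψ'' dx / ∫|ψ|² dx.
Expand each integrand as polynomial × e^(−2ax²) and use ∫x^(2j)·e^(−2ax²) dx = (2j−1)!!/(4a)^j · √(π/(2a)), odd powers → 0; here √(π/(2a)) = 0.72481. Differentiate with the product rule, d/dx e^(−ax²) = −2ax·e^(−ax²).
State is unnormalized: ∫|ψ|² dx = 0.59789, and ∫ψ*·(−ħ² ψ'') dx = 2.7796, so ⟨p²⟩ = 2.7796 / 0.59789.
⟨p²⟩ = 4.6491.

4.649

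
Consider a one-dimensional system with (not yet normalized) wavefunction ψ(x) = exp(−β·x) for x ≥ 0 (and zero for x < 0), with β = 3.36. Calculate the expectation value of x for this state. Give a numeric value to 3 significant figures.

⟨x⟩ = ∫ x·|ψ|² dx / ∫|ψ|² dx (integrals over the domain).
Every integrand reduces to terms xʲ·e^(−2βx) on [0, ∞); use ∫₀^∞ xʲ·e^(−2βx) dx = j!/(2β)^(j+1).
State is unnormalized: ∫|ψ|² dx = 0.14881, and ∫ψ*·x·ψ dx = 0.022144, so ⟨x⟩ = 0.022144 / 0.14881.
⟨x⟩ = 0.14881.

0.149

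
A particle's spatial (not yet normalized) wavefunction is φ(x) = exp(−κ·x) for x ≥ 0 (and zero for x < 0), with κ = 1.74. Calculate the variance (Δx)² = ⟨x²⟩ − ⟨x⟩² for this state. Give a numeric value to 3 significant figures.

0.0826

Compute ⟨x⟩ and ⟨x²⟩ separately, then (Δx)² = ⟨x²⟩ − ⟨x⟩².
Every integrand reduces to terms xʲ·e^(−2κx) on [0, ∞); use ∫₀^∞ xʲ·e^(−2κx) dx = j!/(2κ)^(j+1).
Normalization: ∫|φ|² dx = 0.28736.
⟨x⟩ = 0.28736 and ⟨x²⟩ = 0.16515.
(Δx)² = 0.16515 − (0.28736)² = 0.082574.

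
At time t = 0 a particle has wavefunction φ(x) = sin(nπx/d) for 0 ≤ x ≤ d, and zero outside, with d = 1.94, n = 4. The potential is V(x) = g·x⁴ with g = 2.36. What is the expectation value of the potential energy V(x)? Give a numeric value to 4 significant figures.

⟨V⟩ = ∫ V(x)·|φ|² dx / ∫|φ|² dx.
With sin²θ = (1 − cos2θ)/2 on 0 ≤ x ≤ d: ∫sin²(nπx/d) dx = d/2, ∫x·sin²(nπx/d) dx = d²/4, ∫x²·sin²(nπx/d) dx = d³·(1/6 − 1/(4n²π²)); higher powers xᵏ the same way, integrating xᵏ·cos(2nπx/d) by parts.
State is unnormalized: ∫|φ|² dx = 0.97000, and ∫φ*·V(x)·φ dx = 6.2818, so ⟨V⟩ = 6.2818 / 0.97000.
⟨V⟩ = 6.4761.

6.476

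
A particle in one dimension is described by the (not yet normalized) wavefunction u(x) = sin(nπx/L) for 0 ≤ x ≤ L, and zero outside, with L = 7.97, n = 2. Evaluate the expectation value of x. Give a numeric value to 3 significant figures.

⟨x⟩ = ∫ x·|u|² dx / ∫|u|² dx (integrals over the domain).
With sin²θ = (1 − cos2θ)/2 on 0 ≤ x ≤ L: ∫sin²(nπx/L) dx = L/2, ∫x·sin²(nπx/L) dx = L²/4, ∫x²·sin²(nπx/L) dx = L³·(1/6 − 1/(4n²π²)); higher powers xᵏ the same way, integrating xᵏ·cos(2nπx/L) by parts.
State is unnormalized: ∫|u|² dx = 3.9850, and ∫u*·x·u dx = 15.880, so ⟨x⟩ = 15.880 / 3.9850.
⟨x⟩ = 3.9850.

3.99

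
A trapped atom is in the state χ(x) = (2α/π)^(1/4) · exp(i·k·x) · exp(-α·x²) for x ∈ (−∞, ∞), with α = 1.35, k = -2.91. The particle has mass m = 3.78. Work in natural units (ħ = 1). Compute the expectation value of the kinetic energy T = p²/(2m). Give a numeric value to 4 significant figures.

T = −(ħ²/2m) d²/dx², so ⟨T⟩ = −(ħ²/2m) ∫ χ*·χ'' dx; with m = 3.78.
Gaussian moments: ∫x^(2j)·e^(−2αx²) dx = (2j−1)!!/(4α)^j · √(π/(2α)), odd powers integrate to 0; here √(π/(2α)) = 1.0787. Derivatives: χ′ = (ik − 2αx)·χ, χ″ = ((ik − 2αx)² − 2α)·χ; the odd-in-x pieces drop out.
⟨T⟩ = 1.2987.

1.299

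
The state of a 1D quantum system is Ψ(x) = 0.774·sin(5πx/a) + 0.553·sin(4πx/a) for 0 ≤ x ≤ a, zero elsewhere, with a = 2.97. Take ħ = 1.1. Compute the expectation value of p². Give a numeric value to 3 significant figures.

29.7

p² Ψ = −ħ² d²Ψ/dx²; ⟨p²⟩ = −ħ² ∫ Ψ*·Ψ'' dx / ∫|Ψ|² dx.
d²/dx² sin(jπx/a) = −(jπ/a)²·sin(jπx/a); on 0 ≤ x ≤ a, ∫sin²(jπx/a) dx = a/2 and ∫sin(jπx/a)·sin(lπx/a) dx = 0 for j ≠ l, so only diagonal terms survive in ∫|Ψ|² and ∫Ψ·Ψ″; ∫Ψ·Ψ′ dx = [Ψ²/2] between the walls = 0.
State is unnormalized: ∫|Ψ|² dx = 1.3438, and ∫Ψ*·(−ħ² Ψ'') dx = 39.948, so ⟨p²⟩ = 39.948 / 1.3438.
⟨p²⟩ = 29.729.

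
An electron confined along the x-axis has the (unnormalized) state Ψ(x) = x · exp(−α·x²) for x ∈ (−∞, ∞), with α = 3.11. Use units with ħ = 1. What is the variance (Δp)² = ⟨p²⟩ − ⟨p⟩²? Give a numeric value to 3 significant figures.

Compute ⟨p⟩ and ⟨p²⟩ separately; (Δp)² = ⟨p²⟩ − ⟨p⟩².
Expand each integrand as polynomial × e^(−2αx²) and use ∫x^(2j)·e^(−2αx²) dx = (2j−1)!!/(4α)^j · √(π/(2α)), odd powers → 0; here √(π/(2α)) = 0.71069. Differentiate with the product rule, d/dx e^(−αx²) = −2αx·e^(−αx²).
Normalization: ∫|Ψ|² dx = 0.057129.
⟨p⟩ = 0.0000 and ⟨p²⟩ = 9.3300.
(Δp)² = 9.3300 − (0.0000)² = 9.3300.

9.33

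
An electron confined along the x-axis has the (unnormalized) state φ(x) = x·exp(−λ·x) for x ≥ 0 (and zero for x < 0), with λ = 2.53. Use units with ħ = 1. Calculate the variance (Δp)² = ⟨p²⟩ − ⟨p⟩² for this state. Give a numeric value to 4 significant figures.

6.401

Compute ⟨p⟩ and ⟨p²⟩ separately; (Δp)² = ⟨p²⟩ − ⟨p⟩².
Differentiate x·exp(−λ·x) with the product rule; every integrand then reduces to terms xʲ·e^(−2λx) on [0, ∞), with ∫₀^∞ xʲ·e^(−2λx) dx = j!/(2λ)^(j+1).
Normalization: ∫|φ|² dx = 0.015438.
⟨p⟩ = 0.0000 and ⟨p²⟩ = 6.4009.
(Δp)² = 6.4009 − (0.0000)² = 6.4009.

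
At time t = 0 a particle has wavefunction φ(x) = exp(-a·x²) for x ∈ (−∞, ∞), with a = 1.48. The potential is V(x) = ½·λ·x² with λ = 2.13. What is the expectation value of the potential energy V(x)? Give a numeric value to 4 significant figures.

⟨V⟩ = ∫ V(x)·|φ|² dx / ∫|φ|² dx.
Gaussian moments: ∫x^(2j)·e^(−2ax²) dx = (2j−1)!!/(4a)^j · √(π/(2a)), odd powers integrate to 0; here √(π/(2a)) = 1.0302.
State is unnormalized: ∫|φ|² dx = 1.0302, and ∫φ*·V(x)·φ dx = 0.18533, so ⟨V⟩ = 0.18533 / 1.0302.
⟨V⟩ = 0.17990.

0.1799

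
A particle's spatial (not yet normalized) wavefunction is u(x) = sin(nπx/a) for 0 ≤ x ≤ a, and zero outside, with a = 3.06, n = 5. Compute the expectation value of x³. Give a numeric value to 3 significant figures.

7.08

⟨x³⟩ = ∫ x³·|u|² dx / ∫|u|² dx (integrals over the domain).
With sin²θ = (1 − cos2θ)/2 on 0 ≤ x ≤ a: ∫sin²(nπx/a) dx = a/2, ∫x·sin²(nπx/a) dx = a²/4, ∫x²·sin²(nπx/a) dx = a³·(1/6 − 1/(4n²π²)); higher powers xᵏ the same way, integrating xᵏ·cos(2nπx/a) by parts.
State is unnormalized: ∫|u|² dx = 1.5300, and ∫u*·x³·u dx = 10.826, so ⟨x³⟩ = 10.826 / 1.5300.
⟨x³⟩ = 7.0761.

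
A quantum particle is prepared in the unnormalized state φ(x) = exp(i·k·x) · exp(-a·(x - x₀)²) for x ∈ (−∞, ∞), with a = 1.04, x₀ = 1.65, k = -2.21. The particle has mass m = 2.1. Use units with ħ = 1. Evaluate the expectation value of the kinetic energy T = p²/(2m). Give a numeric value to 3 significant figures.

T = −(ħ²/2m) d²/dx², so ⟨T⟩ = −(ħ²/2m) ∫ φ*·φ'' dx / ∫|φ|² dx; with m = 2.1.
Gaussian moments (u = x − x₀): ∫u^(2j)·e^(−2au²) du = (2j−1)!!/(4a)^j · √(π/(2a)), odd powers integrate to 0; here √(π/(2a)) = 1.2290. Derivatives: φ′ = (ik − 2au)·φ, φ″ = ((ik − 2au)² − 2a)·φ; the odd-in-u pieces drop out.
State is unnormalized: ∫|φ|² dx = 1.2290, and ∫φ*·(−ħ²/2m · φ'') dx = 1.7335, so ⟨T⟩ = 1.7335 / 1.2290.
⟨T⟩ = 1.4105.

1.41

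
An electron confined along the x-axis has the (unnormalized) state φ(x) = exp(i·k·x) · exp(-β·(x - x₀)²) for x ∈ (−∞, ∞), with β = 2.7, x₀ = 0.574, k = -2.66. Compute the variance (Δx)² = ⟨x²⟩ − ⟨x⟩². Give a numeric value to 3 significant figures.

Compute ⟨x⟩ and ⟨x²⟩ separately, then (Δx)² = ⟨x²⟩ − ⟨x⟩².
Gaussian moments (u = x − x₀): ∫u^(2j)·e^(−2βu²) du = (2j−1)!!/(4β)^j · √(π/(2β)), odd powers integrate to 0; here √(π/(2β)) = 0.76274.
Normalization: ∫|φ|² dx = 0.76274.
⟨x⟩ = 0.57400 and ⟨x²⟩ = 0.42207.
(Δx)² = 0.42207 − (0.57400)² = 0.092593.

0.0926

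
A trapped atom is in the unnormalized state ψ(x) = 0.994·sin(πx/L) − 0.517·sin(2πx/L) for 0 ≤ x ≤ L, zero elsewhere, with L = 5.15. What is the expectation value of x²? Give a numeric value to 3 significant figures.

11.6

⟨x²⟩ = ∫ x²·|ψ|² dx / ∫|ψ|² dx (integrals over the domain).
On 0 ≤ x ≤ L (j ≠ l): ∫sin²(jπx/L) dx = L/2, ∫sin(jπx/L)·sin(lπx/L) dx = 0; diagonal moments ∫x·sin²(jπx/L) dx = L²/4, ∫x²·sin²(jπx/L) dx = L³·(1/6 − 1/(4j²π²)); cross terms ∫x·sin(jπx/L)·sin(lπx/L) dx = 0 for j + l even and −4jlL²/(π²(j² − l²)²) for j + l odd, ∫x²·sin(jπx/L)·sin(lπx/L) dx = (−1)^(j+l)·4jlL³/(π²(j² − l²)²); higher powers the same way via product-to-sum and parts.
State is unnormalized: ∫|ψ|² dx = 3.2325, and ∫ψ*·x²·ψ dx = 37.572, so ⟨x²⟩ = 37.572 / 3.2325.
⟨x²⟩ = 11.623.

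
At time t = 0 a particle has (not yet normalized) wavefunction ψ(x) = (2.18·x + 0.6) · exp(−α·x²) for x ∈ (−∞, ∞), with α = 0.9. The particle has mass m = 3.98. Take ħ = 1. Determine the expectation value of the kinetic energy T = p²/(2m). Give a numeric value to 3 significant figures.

T = −(ħ²/2m) d²/dx², so ⟨T⟩ = −(ħ²/2m) ∫ ψ*·ψ'' dx / ∫|ψ|² dx; with m = 3.98.
Expand each integrand as polynomial × e^(−2αx²) and use ∫x^(2j)·e^(−2αx²) dx = (2j−1)!!/(4α)^j · √(π/(2α)), odd powers → 0; here √(π/(2α)) = 1.3211. Differentiate with the product rule, d/dx e^(−αx²) = −2αx·e^(−αx²).
State is unnormalized: ∫|ψ|² dx = 2.2196, and ∫ψ*·(−ħ²/2m · ψ'') dx = 0.64534, so ⟨T⟩ = 0.64534 / 2.2196.
⟨T⟩ = 0.29074.

0.291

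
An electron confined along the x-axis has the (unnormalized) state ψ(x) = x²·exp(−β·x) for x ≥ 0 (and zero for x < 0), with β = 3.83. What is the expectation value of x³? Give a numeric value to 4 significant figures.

⟨x³⟩ = ∫ x³·|ψ|² dx / ∫|ψ|² dx (integrals over the domain).
Every integrand reduces to terms xʲ·e^(−2βx) on [0, ∞); use ∫₀^∞ xʲ·e^(−2βx) dx = j!/(2β)^(j+1).
State is unnormalized: ∫|ψ|² dx = 0.00091005, and ∫ψ*·x³·ψ dx = 0.00042521, so ⟨x³⟩ = 0.00042521 / 0.00091005.
⟨x³⟩ = 0.46723.

0.4672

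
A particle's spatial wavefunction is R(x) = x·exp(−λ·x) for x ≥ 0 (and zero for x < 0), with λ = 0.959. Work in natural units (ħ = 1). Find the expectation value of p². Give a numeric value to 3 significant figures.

0.920

p² R = −ħ² d²R/dx²; ⟨p²⟩ = −ħ² ∫ R*·R'' dx / ∫|R|² dx.
Differentiate x·exp(−λ·x) with the product rule; every integrand then reduces to terms xʲ·e^(−2λx) on [0, ∞), with ∫₀^∞ xʲ·e^(−2λx) dx = j!/(2λ)^(j+1).
State is unnormalized: ∫|R|² dx = 0.28346, and ∫R*·(−ħ² R'') dx = 0.26069, so ⟨p²⟩ = 0.26069 / 0.28346.
⟨p²⟩ = 0.91968.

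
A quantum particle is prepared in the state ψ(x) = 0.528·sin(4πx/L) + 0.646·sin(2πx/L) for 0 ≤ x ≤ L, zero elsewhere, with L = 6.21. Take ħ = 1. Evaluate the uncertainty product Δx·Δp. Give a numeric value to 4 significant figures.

3.211

Δx = √(⟨x²⟩−⟨x⟩²), Δp = √(⟨p²⟩−⟨p⟩²).
On 0 ≤ x ≤ L (j ≠ l): ∫sin²(jπx/L) dx = L/2, ∫sin(jπx/L)·sin(lπx/L) dx = 0; diagonal moments ∫x·sin²(jπx/L) dx = L²/4, ∫x²·sin²(jπx/L) dx = L³·(1/6 − 1/(4j²π²)); cross terms ∫x·sin(jπx/L)·sin(lπx/L) dx = 0 for j + l even and −4jlL²/(π²(j² − l²)²) for j + l odd, ∫x²·sin(jπx/L)·sin(lπx/L) dx = (−1)^(j+l)·4jlL³/(π²(j² − l²)²); higher powers the same way via product-to-sum and parts. d²/dx² sin(jπx/L) = −(jπ/L)²·sin(jπx/L); on 0 ≤ x ≤ L, ∫sin²(jπx/L) dx = L/2 and ∫sin(jπx/L)·sin(lπx/L) dx = 0 for j ≠ l, so only diagonal terms survive in ∫|ψ|² and ∫ψ·ψ″; ∫ψ·ψ′ dx = [ψ²/2] between the walls = 0.
Normalization: ∫|ψ|² dx = 2.1614.
⟨x⟩ = 3.1050, ⟨x²⟩ = 14.215 ⇒ Δx = 2.1387.
⟨p⟩ = 0.0000, ⟨p²⟩ = 2.2537 ⇒ Δp = 1.5012.
Δx·Δp = 3.2106.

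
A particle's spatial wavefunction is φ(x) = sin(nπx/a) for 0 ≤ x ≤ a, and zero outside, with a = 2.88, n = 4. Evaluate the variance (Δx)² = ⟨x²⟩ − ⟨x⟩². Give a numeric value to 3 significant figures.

Compute ⟨x⟩ and ⟨x²⟩ separately, then (Δx)² = ⟨x²⟩ − ⟨x⟩².
With sin²θ = (1 − cos2θ)/2 on 0 ≤ x ≤ a: ∫sin²(nπx/a) dx = a/2, ∫x·sin²(nπx/a) dx = a²/4, ∫x²·sin²(nπx/a) dx = a³·(1/6 − 1/(4n²π²)); higher powers xᵏ the same way, integrating xᵏ·cos(2nπx/a) by parts.
Normalization: ∫|φ|² dx = 1.4400.
⟨x⟩ = 1.4400 and ⟨x²⟩ = 2.7385.
(Δx)² = 2.7385 − (1.4400)² = 0.66494.

0.665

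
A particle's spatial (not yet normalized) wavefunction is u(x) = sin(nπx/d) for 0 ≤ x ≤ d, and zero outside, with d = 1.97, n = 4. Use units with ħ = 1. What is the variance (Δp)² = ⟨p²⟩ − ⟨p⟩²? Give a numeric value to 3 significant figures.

Compute ⟨p⟩ and ⟨p²⟩ separately; (Δp)² = ⟨p²⟩ − ⟨p⟩².
d/dx sin(nπx/d) = (nπ/d)·cos(nπx/d) and d²/dx² sin(nπx/d) = −(nπ/d)²·sin(nπx/d); on 0 ≤ x ≤ d, ∫sin²(nπx/d) dx = d/2 and ∫sin(nπx/d)·cos(nπx/d) dx = 0.
Normalization: ∫|u|² dx = 0.98500.
⟨p⟩ = 0.0000 and ⟨p²⟩ = 40.690.
(Δp)² = 40.690 − (0.0000)² = 40.690.

40.7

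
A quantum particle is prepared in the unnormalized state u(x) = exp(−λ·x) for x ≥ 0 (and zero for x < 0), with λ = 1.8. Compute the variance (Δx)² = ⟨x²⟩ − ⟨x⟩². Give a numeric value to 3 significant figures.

0.0772

Compute ⟨x⟩ and ⟨x²⟩ separately, then (Δx)² = ⟨x²⟩ − ⟨x⟩².
Every integrand reduces to terms xʲ·e^(−2λx) on [0, ∞); use ∫₀^∞ xʲ·e^(−2λx) dx = j!/(2λ)^(j+1).
Normalization: ∫|u|² dx = 0.27778.
⟨x⟩ = 0.27778 and ⟨x²⟩ = 0.15432.
(Δx)² = 0.15432 − (0.27778)² = 0.077160.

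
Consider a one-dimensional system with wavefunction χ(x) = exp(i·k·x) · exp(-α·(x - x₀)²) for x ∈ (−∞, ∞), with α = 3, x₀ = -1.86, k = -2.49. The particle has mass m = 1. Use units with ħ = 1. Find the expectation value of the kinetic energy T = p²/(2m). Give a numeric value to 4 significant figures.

T = −(ħ²/2m) d²/dx², so ⟨T⟩ = −(ħ²/2m) ∫ χ*·χ'' dx / ∫|χ|² dx; with m = 1.
Gaussian moments (u = x − x₀): ∫u^(2j)·e^(−2αu²) du = (2j−1)!!/(4α)^j · √(π/(2α)), odd powers integrate to 0; here √(π/(2α)) = 0.72360. Derivatives: χ′ = (ik − 2αu)·χ, χ″ = ((ik − 2αu)² − 2α)·χ; the odd-in-u pieces drop out.
State is unnormalized: ∫|χ|² dx = 0.72360, and ∫χ*·(−ħ²/2m · χ'') dx = 3.3286, so ⟨T⟩ = 3.3286 / 0.72360.
⟨T⟩ = 4.6001.

4.600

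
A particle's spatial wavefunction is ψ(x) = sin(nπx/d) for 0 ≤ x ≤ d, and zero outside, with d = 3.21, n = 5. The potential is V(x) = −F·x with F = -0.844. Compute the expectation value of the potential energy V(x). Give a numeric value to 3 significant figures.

1.35

⟨V⟩ = ∫ V(x)·|ψ|² dx / ∫|ψ|² dx.
With sin²θ = (1 − cos2θ)/2 on 0 ≤ x ≤ d: ∫sin²(nπx/d) dx = d/2, ∫x·sin²(nπx/d) dx = d²/4, ∫x²·sin²(nπx/d) dx = d³·(1/6 − 1/(4n²π²)); higher powers xᵏ the same way, integrating xᵏ·cos(2nπx/d) by parts.
State is unnormalized: ∫|ψ|² dx = 1.6050, and ∫ψ*·V(x)·ψ dx = 2.1742, so ⟨V⟩ = 2.1742 / 1.6050.
⟨V⟩ = 1.3546.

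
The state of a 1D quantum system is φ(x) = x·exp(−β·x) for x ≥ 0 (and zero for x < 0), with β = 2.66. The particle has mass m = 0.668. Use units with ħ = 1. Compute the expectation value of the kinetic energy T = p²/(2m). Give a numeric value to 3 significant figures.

T = −(ħ²/2m) d²/dx², so ⟨T⟩ = −(ħ²/2m) ∫ φ*·φ'' dx / ∫|φ|² dx; with m = 0.668.
Differentiate x·exp(−β·x) with the product rule; every integrand then reduces to terms xʲ·e^(−2βx) on [0, ∞), with ∫₀^∞ xʲ·e^(−2βx) dx = j!/(2β)^(j+1).
State is unnormalized: ∫|φ|² dx = 0.013283, and ∫φ*·(−ħ²/2m · φ'') dx = 0.070348, so ⟨T⟩ = 0.070348 / 0.013283.
⟨T⟩ = 5.2961.

5.30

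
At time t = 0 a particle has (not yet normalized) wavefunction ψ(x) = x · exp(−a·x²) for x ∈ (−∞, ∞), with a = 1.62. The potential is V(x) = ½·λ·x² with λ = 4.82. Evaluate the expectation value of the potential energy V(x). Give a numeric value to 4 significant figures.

1.116

⟨V⟩ = ∫ V(x)·|ψ|² dx / ∫|ψ|² dx.
Expand each integrand as polynomial × e^(−2ax²) and use ∫x^(2j)·e^(−2ax²) dx = (2j−1)!!/(4a)^j · √(π/(2a)), odd powers → 0; here √(π/(2a)) = 0.98470.
State is unnormalized: ∫|ψ|² dx = 0.15196, and ∫ψ*·V(x)·ψ dx = 0.16955, so ⟨V⟩ = 0.16955 / 0.15196.
⟨V⟩ = 1.1157.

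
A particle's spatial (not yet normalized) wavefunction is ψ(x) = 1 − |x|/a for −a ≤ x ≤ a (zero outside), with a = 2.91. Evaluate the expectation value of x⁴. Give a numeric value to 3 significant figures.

2.05

⟨x⁴⟩ = ∫ x⁴·|ψ|² dx / ∫|ψ|² dx (integrals over the domain).
ψ is even, so ∫ over [−a, a] = 2∫₀ᵃ with ψ = 1 − x/a there: ∫₀ᵃ (1 − x/a)² dx = a/3, ∫₀ᵃ x²(1 − x/a)² dx = a³/30, ∫₀ᵃ x⁴(1 − x/a)² dx = a⁵/105.
State is unnormalized: ∫|ψ|² dx = 1.9400, and ∫ψ*·x⁴·ψ dx = 3.9747, so ⟨x⁴⟩ = 3.9747 / 1.9400.
⟨x⁴⟩ = 2.0488.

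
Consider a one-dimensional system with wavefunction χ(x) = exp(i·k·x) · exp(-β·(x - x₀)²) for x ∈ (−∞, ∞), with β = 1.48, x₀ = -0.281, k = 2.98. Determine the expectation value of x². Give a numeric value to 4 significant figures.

0.2479

⟨x²⟩ = ∫ x²·|χ|² dx / ∫|χ|² dx (integrals over the domain).
Gaussian moments (u = x − x₀): ∫u^(2j)·e^(−2βu²) du = (2j−1)!!/(4β)^j · √(π/(2β)), odd powers integrate to 0; here √(π/(2β)) = 1.0302.
State is unnormalized: ∫|χ|² dx = 1.0302, and ∫χ*·x²·χ dx = 0.25537, so ⟨x²⟩ = 0.25537 / 1.0302.
⟨x²⟩ = 0.24788.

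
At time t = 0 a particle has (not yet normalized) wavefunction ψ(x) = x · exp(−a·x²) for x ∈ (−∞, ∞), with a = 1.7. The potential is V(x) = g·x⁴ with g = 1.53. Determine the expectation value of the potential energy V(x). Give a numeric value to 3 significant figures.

0.496

⟨V⟩ = ∫ V(x)·|ψ|² dx / ∫|ψ|² dx.
Expand each integrand as polynomial × e^(−2ax²) and use ∫x^(2j)·e^(−2ax²) dx = (2j−1)!!/(4a)^j · √(π/(2a)), odd powers → 0; here √(π/(2a)) = 0.96125.
State is unnormalized: ∫|ψ|² dx = 0.14136, and ∫ψ*·V(x)·ψ dx = 0.070160, so ⟨V⟩ = 0.070160 / 0.14136.
⟨V⟩ = 0.49632.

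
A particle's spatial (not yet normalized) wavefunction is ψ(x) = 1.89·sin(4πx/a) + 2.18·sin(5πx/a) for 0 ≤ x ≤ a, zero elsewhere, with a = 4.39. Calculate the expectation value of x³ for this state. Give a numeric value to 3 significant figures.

6.01

⟨x³⟩ = ∫ x³·|ψ|² dx / ∫|ψ|² dx (integrals over the domain).
On 0 ≤ x ≤ a (j ≠ l): ∫sin²(jπx/a) dx = a/2, ∫sin(jπx/a)·sin(lπx/a) dx = 0; diagonal moments ∫x·sin²(jπx/a) dx = a²/4, ∫x²·sin²(jπx/a) dx = a³·(1/6 − 1/(4j²π²)); cross terms ∫x·sin(jπx/a)·sin(lπx/a) dx = 0 for j + l even and −4jla²/(π²(j² − l²)²) for j + l odd, ∫x²·sin(jπx/a)·sin(lπx/a) dx = (−1)^(j+l)·4jla³/(π²(j² − l²)²); higher powers the same way via product-to-sum and parts.
State is unnormalized: ∫|ψ|² dx = 18.272, and ∫ψ*·x³·ψ dx = 109.73, so ⟨x³⟩ = 109.73 / 18.272.
⟨x³⟩ = 6.0050.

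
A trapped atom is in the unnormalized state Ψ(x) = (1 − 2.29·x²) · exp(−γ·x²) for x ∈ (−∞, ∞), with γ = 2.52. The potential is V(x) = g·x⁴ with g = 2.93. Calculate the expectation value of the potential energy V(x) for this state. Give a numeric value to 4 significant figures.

⟨V⟩ = ∫ V(x)·|Ψ|² dx / ∫|Ψ|² dx.
Expand each integrand as polynomial × e^(−2γx²) and use ∫x^(2j)·e^(−2γx²) dx = (2j−1)!!/(4γ)^j · √(π/(2γ)), odd powers → 0; here √(π/(2γ)) = 0.78951.
State is unnormalized: ∫|Ψ|² dx = 0.55303, and ∫Ψ*·V(x)·Ψ dx = 0.036513, so ⟨V⟩ = 0.036513 / 0.55303.
⟨V⟩ = 0.066024.

0.06602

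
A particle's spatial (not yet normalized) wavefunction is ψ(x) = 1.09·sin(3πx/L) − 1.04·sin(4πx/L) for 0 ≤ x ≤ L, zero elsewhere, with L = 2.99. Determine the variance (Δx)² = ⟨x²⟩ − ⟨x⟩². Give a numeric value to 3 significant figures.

0.354

Compute ⟨x⟩ and ⟨x²⟩ separately, then (Δx)² = ⟨x²⟩ − ⟨x⟩².
On 0 ≤ x ≤ L (j ≠ l): ∫sin²(jπx/L) dx = L/2, ∫sin(jπx/L)·sin(lπx/L) dx = 0; diagonal moments ∫x·sin²(jπx/L) dx = L²/4, ∫x²·sin²(jπx/L) dx = L³·(1/6 − 1/(4j²π²)); cross terms ∫x·sin(jπx/L)·sin(lπx/L) dx = 0 for j + l even and −4jlL²/(π²(j² − l²)²) for j + l odd, ∫x²·sin(jπx/L)·sin(lπx/L) dx = (−1)^(j+l)·4jlL³/(π²(j² − l²)²); higher powers the same way via product-to-sum and parts.
Normalization: ∫|ψ|² dx = 3.3932.
⟨x⟩ = 2.0879 and ⟨x²⟩ = 4.7129.
(Δx)² = 4.7129 − (2.0879)² = 0.35367.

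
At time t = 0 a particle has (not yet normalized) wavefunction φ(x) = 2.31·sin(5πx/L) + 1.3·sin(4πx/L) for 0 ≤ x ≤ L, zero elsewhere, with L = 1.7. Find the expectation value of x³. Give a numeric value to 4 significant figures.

0.4678

⟨x³⟩ = ∫ x³·|φ|² dx / ∫|φ|² dx (integrals over the domain).
On 0 ≤ x ≤ L (j ≠ l): ∫sin²(jπx/L) dx = L/2, ∫sin(jπx/L)·sin(lπx/L) dx = 0; diagonal moments ∫x·sin²(jπx/L) dx = L²/4, ∫x²·sin²(jπx/L) dx = L³·(1/6 − 1/(4j²π²)); cross terms ∫x·sin(jπx/L)·sin(lπx/L) dx = 0 for j + l even and −4jlL²/(π²(j² − l²)²) for j + l odd, ∫x²·sin(jπx/L)·sin(lπx/L) dx = (−1)^(j+l)·4jlL³/(π²(j² − l²)²); higher powers the same way via product-to-sum and parts.
State is unnormalized: ∫|φ|² dx = 5.9722, and ∫φ*·x³·φ dx = 2.7937, so ⟨x³⟩ = 2.7937 / 5.9722.
⟨x³⟩ = 0.46779.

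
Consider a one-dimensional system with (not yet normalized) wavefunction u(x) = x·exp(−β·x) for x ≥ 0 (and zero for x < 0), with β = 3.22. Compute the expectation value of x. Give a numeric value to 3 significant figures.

⟨x⟩ = ∫ x·|u|² dx / ∫|u|² dx (integrals over the domain).
Every integrand reduces to terms xʲ·e^(−2βx) on [0, ∞); use ∫₀^∞ xʲ·e^(−2βx) dx = j!/(2β)^(j+1).
State is unnormalized: ∫|u|² dx = 0.0074881, and ∫u*·x·u dx = 0.0034883, so ⟨x⟩ = 0.0034883 / 0.0074881.
⟨x⟩ = 0.46584.

0.466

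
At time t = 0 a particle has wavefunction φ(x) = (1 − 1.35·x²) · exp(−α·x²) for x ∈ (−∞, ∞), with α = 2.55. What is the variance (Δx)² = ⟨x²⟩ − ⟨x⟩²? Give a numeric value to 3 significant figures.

0.0583

Compute ⟨x⟩ and ⟨x²⟩ separately, then (Δx)² = ⟨x²⟩ − ⟨x⟩².
Expand each integrand as polynomial × e^(−2αx²) and use ∫x^(2j)·e^(−2αx²) dx = (2j−1)!!/(4α)^j · √(π/(2α)), odd powers → 0; here √(π/(2α)) = 0.78486.
Normalization: ∫|φ|² dx = 0.61835.
⟨x⟩ = 0.0000 and ⟨x²⟩ = 0.058318.
(Δx)² = 0.058318 − (0.0000)² = 0.058318.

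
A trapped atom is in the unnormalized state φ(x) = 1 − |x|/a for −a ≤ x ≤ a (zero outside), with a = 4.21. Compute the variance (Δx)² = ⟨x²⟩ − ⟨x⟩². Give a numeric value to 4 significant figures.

Compute ⟨x⟩ and ⟨x²⟩ separately, then (Δx)² = ⟨x²⟩ − ⟨x⟩².
φ is even, so ∫ over [−a, a] = 2∫₀ᵃ with φ = 1 − x/a there: ∫₀ᵃ (1 − x/a)² dx = a/3, ∫₀ᵃ x²(1 − x/a)² dx = a³/30, ∫₀ᵃ x⁴(1 − x/a)² dx = a⁵/105.
Normalization: ∫|φ|² dx = 2.8067.
⟨x⟩ = 0.0000 and ⟨x²⟩ = 1.7724.
(Δx)² = 1.7724 − (0.0000)² = 1.7724.

1.772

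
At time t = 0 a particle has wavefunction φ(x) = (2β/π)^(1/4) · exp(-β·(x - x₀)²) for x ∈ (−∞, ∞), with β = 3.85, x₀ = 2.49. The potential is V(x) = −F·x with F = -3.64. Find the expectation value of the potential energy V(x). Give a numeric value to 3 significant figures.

9.06

⟨V⟩ = ∫ V(x)·|φ|² dx.
Gaussian moments (u = x − x₀): ∫u^(2j)·e^(−2βu²) du = (2j−1)!!/(4β)^j · √(π/(2β)), odd powers integrate to 0; here √(π/(2β)) = 0.63875.
⟨V⟩ = 9.0636.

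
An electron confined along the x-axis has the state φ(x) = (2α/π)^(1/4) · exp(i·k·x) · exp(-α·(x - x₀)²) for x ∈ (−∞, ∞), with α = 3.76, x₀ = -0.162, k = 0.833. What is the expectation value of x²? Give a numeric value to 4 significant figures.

⟨x²⟩ = ∫ x²·|φ|² dx (integrals over the domain).
Gaussian moments (u = x − x₀): ∫u^(2j)·e^(−2αu²) du = (2j−1)!!/(4α)^j · √(π/(2α)), odd powers integrate to 0; here √(π/(2α)) = 0.64635.
⟨x²⟩ = 0.092733.

0.09273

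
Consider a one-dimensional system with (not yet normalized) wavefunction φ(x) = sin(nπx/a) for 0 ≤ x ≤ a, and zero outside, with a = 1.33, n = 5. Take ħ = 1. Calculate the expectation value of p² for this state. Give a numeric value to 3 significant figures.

139.

p² φ = −ħ² d²φ/dx²; ⟨p²⟩ = −ħ² ∫ φ*·φ'' dx / ∫|φ|² dx.
d/dx sin(nπx/a) = (nπ/a)·cos(nπx/a) and d²/dx² sin(nπx/a) = −(nπ/a)²·sin(nπx/a); on 0 ≤ x ≤ a, ∫sin²(nπx/a) dx = a/2 and ∫sin(nπx/a)·cos(nπx/a) dx = 0.
State is unnormalized: ∫|φ|² dx = 0.66500, and ∫φ*·(−ħ² φ'') dx = 92.759, so ⟨p²⟩ = 92.759 / 0.66500.
⟨p²⟩ = 139.49.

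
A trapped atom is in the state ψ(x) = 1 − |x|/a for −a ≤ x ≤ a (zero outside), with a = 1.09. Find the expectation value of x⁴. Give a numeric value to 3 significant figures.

0.0403

⟨x⁴⟩ = ∫ x⁴·|ψ|² dx / ∫|ψ|² dx (integrals over the domain).
ψ is even, so ∫ over [−a, a] = 2∫₀ᵃ with ψ = 1 − x/a there: ∫₀ᵃ (1 − x/a)² dx = a/3, ∫₀ᵃ x²(1 − x/a)² dx = a³/30, ∫₀ᵃ x⁴(1 − x/a)² dx = a⁵/105.
State is unnormalized: ∫|ψ|² dx = 0.72667, and ∫ψ*·x⁴·ψ dx = 0.029307, so ⟨x⁴⟩ = 0.029307 / 0.72667.
⟨x⁴⟩ = 0.040331.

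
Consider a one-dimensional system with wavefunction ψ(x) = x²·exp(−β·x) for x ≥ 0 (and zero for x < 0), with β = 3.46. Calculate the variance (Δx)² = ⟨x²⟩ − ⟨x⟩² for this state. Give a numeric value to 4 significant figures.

0.1044

Compute ⟨x⟩ and ⟨x²⟩ separately, then (Δx)² = ⟨x²⟩ − ⟨x⟩².
Every integrand reduces to terms xʲ·e^(−2βx) on [0, ∞); use ∫₀^∞ xʲ·e^(−2βx) dx = j!/(2β)^(j+1).
Normalization: ∫|ψ|² dx = 0.0015124.
⟨x⟩ = 0.72254 and ⟨x²⟩ = 0.62648.
(Δx)² = 0.62648 − (0.72254)² = 0.10441.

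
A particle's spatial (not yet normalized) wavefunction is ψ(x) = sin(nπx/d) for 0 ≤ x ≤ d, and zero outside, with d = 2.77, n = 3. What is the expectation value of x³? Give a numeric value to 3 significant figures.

⟨x³⟩ = ∫ x³·|ψ|² dx / ∫|ψ|² dx (integrals over the domain).
With sin²θ = (1 − cos2θ)/2 on 0 ≤ x ≤ d: ∫sin²(nπx/d) dx = d/2, ∫x·sin²(nπx/d) dx = d²/4, ∫x²·sin²(nπx/d) dx = d³·(1/6 − 1/(4n²π²)); higher powers xᵏ the same way, integrating xᵏ·cos(2nπx/d) by parts.
State is unnormalized: ∫|ψ|² dx = 1.3850, and ∫ψ*·x³·ψ dx = 7.1106, so ⟨x³⟩ = 7.1106 / 1.3850.
⟨x³⟩ = 5.1340.

5.13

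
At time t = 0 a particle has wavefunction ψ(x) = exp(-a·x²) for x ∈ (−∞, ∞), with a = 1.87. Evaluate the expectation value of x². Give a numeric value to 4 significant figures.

0.1337

⟨x²⟩ = ∫ x²·|ψ|² dx / ∫|ψ|² dx (integrals over the domain).
Gaussian moments: ∫x^(2j)·e^(−2ax²) dx = (2j−1)!!/(4a)^j · √(π/(2a)), odd powers integrate to 0; here √(π/(2a)) = 0.91651.
State is unnormalized: ∫|ψ|² dx = 0.91651, and ∫ψ*·x²·ψ dx = 0.12253, so ⟨x²⟩ = 0.12253 / 0.91651.
⟨x²⟩ = 0.13369.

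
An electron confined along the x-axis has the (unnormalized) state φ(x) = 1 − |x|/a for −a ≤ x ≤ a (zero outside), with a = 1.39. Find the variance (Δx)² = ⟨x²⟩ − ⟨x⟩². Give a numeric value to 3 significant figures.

Compute ⟨x⟩ and ⟨x²⟩ separately, then (Δx)² = ⟨x²⟩ − ⟨x⟩².
φ is even, so ∫ over [−a, a] = 2∫₀ᵃ with φ = 1 − x/a there: ∫₀ᵃ (1 − x/a)² dx = a/3, ∫₀ᵃ x²(1 − x/a)² dx = a³/30, ∫₀ᵃ x⁴(1 − x/a)² dx = a⁵/105.
Normalization: ∫|φ|² dx = 0.92667.
⟨x⟩ = 0.0000 and ⟨x²⟩ = 0.19321.
(Δx)² = 0.19321 − (0.0000)² = 0.19321.

0.193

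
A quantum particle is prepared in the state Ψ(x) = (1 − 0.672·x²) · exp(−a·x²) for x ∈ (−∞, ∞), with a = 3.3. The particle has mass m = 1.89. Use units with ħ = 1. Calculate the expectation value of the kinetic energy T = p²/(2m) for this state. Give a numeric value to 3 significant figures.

1.08

T = −(ħ²/2m) d²/dx², so ⟨T⟩ = −(ħ²/2m) ∫ Ψ*·Ψ'' dx / ∫|Ψ|² dx; with m = 1.89.
Expand each integrand as polynomial × e^(−2ax²) and use ∫x^(2j)·e^(−2ax²) dx = (2j−1)!!/(4a)^j · √(π/(2a)), odd powers → 0; here √(π/(2a)) = 0.68993. Differentiate with the product rule, d/dx e^(−ax²) = −2ax·e^(−ax²).
State is unnormalized: ∫|Ψ|² dx = 0.62504, and ∫Ψ*·(−ħ²/2m · Ψ'') dx = 0.67457, so ⟨T⟩ = 0.67457 / 0.62504.
⟨T⟩ = 1.0792.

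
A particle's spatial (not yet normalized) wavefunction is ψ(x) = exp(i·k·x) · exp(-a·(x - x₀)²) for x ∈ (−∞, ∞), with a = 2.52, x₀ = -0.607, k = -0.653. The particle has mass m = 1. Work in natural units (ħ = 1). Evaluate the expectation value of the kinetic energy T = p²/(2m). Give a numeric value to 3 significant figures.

T = −(ħ²/2m) d²/dx², so ⟨T⟩ = −(ħ²/2m) ∫ ψ*·ψ'' dx / ∫|ψ|² dx; with m = 1.
Gaussian moments (u = x − x₀): ∫u^(2j)·e^(−2au²) du = (2j−1)!!/(4a)^j · √(π/(2a)), odd powers integrate to 0; here √(π/(2a)) = 0.78951. Derivatives: ψ′ = (ik − 2au)·ψ, ψ″ = ((ik − 2au)² − 2a)·ψ; the odd-in-u pieces drop out.
State is unnormalized: ∫|ψ|² dx = 0.78951, and ∫ψ*·(−ħ²/2m · ψ'') dx = 1.1631, so ⟨T⟩ = 1.1631 / 0.78951.
⟨T⟩ = 1.4732.

1.47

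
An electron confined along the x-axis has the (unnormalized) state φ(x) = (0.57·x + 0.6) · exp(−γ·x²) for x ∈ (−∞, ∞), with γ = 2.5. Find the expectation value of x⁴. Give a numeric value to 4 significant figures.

⟨x⁴⟩ = ∫ x⁴·|φ|² dx / ∫|φ|² dx (integrals over the domain).
Expand each integrand as polynomial × e^(−2γx²) and use ∫x^(2j)·e^(−2γx²) dx = (2j−1)!!/(4γ)^j · √(π/(2γ)), odd powers → 0; here √(π/(2γ)) = 0.79267.
State is unnormalized: ∫|φ|² dx = 0.31111, and ∫φ*·x⁴·φ dx = 0.012424, so ⟨x⁴⟩ = 0.012424 / 0.31111.
⟨x⁴⟩ = 0.039934.

0.03993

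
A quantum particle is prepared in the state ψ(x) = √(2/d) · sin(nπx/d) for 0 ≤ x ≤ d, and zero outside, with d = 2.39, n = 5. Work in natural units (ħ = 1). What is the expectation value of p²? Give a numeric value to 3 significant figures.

p² ψ = −ħ² d²ψ/dx²; ⟨p²⟩ = −ħ² ∫ ψ*·ψ'' dx.
d/dx sin(nπx/d) = (nπ/d)·cos(nπx/d) and d²/dx² sin(nπx/d) = −(nπ/d)²·sin(nπx/d); on 0 ≤ x ≤ d, ∫sin²(nπx/d) dx = d/2 and ∫sin(nπx/d)·cos(nπx/d) dx = 0.
⟨p²⟩ = 43.196.

43.2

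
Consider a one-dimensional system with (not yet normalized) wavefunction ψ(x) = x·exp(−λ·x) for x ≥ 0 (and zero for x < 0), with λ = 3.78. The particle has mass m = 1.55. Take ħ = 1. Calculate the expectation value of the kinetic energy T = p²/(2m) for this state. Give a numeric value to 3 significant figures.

4.61

T = −(ħ²/2m) d²/dx², so ⟨T⟩ = −(ħ²/2m) ∫ ψ*·ψ'' dx / ∫|ψ|² dx; with m = 1.55.
Differentiate x·exp(−λ·x) with the product rule; every integrand then reduces to terms xʲ·e^(−2λx) on [0, ∞), with ∫₀^∞ xʲ·e^(−2λx) dx = j!/(2λ)^(j+1).
State is unnormalized: ∫|ψ|² dx = 0.0046288, and ∫ψ*·(−ħ²/2m · ψ'') dx = 0.021335, so ⟨T⟩ = 0.021335 / 0.0046288.
⟨T⟩ = 4.6092.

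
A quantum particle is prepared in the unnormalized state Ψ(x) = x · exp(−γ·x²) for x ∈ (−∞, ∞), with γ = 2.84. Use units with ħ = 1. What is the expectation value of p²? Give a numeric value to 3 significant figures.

p² Ψ = −ħ² d²Ψ/dx²; ⟨p²⟩ = −ħ² ∫ Ψ*·Ψ'' dx / ∫|Ψ|² dx.
Expand each integrand as polynomial × e^(−2γx²) and use ∫x^(2j)·e^(−2γx²) dx = (2j−1)!!/(4γ)^j · √(π/(2γ)), odd powers → 0; here √(π/(2γ)) = 0.74371. Differentiate with the product rule, d/dx e^(−γx²) = −2γx·e^(−γx²).
State is unnormalized: ∫|Ψ|² dx = 0.065467, and ∫Ψ*·(−ħ² Ψ'') dx = 0.55778, so ⟨p²⟩ = 0.55778 / 0.065467.
⟨p²⟩ = 8.5200.

8.52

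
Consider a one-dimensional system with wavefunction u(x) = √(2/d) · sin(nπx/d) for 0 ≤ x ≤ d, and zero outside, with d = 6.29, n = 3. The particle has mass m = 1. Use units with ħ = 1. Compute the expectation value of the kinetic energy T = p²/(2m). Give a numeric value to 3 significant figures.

1.12

T = −(ħ²/2m) d²/dx², so ⟨T⟩ = −(ħ²/2m) ∫ u*·u'' dx; with m = 1.
d/dx sin(nπx/d) = (nπ/d)·cos(nπx/d) and d²/dx² sin(nπx/d) = −(nπ/d)²·sin(nπx/d); on 0 ≤ x ≤ d, ∫sin²(nπx/d) dx = d/2 and ∫sin(nπx/d)·cos(nπx/d) dx = 0.
⟨T⟩ = 1.1226.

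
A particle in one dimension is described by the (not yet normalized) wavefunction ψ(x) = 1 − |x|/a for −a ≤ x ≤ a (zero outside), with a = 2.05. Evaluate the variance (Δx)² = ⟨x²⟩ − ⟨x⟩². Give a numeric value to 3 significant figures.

Compute ⟨x⟩ and ⟨x²⟩ separately, then (Δx)² = ⟨x²⟩ − ⟨x⟩².
ψ is even, so ∫ over [−a, a] = 2∫₀ᵃ with ψ = 1 − x/a there: ∫₀ᵃ (1 − x/a)² dx = a/3, ∫₀ᵃ x²(1 − x/a)² dx = a³/30, ∫₀ᵃ x⁴(1 − x/a)² dx = a⁵/105.
Normalization: ∫|ψ|² dx = 1.3667.
⟨x⟩ = 0.0000 and ⟨x²⟩ = 0.42025.
(Δx)² = 0.42025 − (0.0000)² = 0.42025.

0.420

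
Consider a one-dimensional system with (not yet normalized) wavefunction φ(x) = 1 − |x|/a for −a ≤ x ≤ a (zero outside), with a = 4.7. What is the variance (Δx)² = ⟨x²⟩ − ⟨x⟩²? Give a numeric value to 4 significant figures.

Compute ⟨x⟩ and ⟨x²⟩ separately, then (Δx)² = ⟨x²⟩ − ⟨x⟩².
φ is even, so ∫ over [−a, a] = 2∫₀ᵃ with φ = 1 − x/a there: ∫₀ᵃ (1 − x/a)² dx = a/3, ∫₀ᵃ x²(1 − x/a)² dx = a³/30, ∫₀ᵃ x⁴(1 − x/a)² dx = a⁵/105.
Normalization: ∫|φ|² dx = 3.1333.
⟨x⟩ = 0.0000 and ⟨x²⟩ = 2.2090.
(Δx)² = 2.2090 − (0.0000)² = 2.2090.

2.209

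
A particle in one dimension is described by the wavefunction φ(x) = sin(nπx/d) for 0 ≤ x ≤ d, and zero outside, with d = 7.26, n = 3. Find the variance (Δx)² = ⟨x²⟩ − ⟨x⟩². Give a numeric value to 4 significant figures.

Compute ⟨x⟩ and ⟨x²⟩ separately, then (Δx)² = ⟨x²⟩ − ⟨x⟩².
With sin²θ = (1 − cos2θ)/2 on 0 ≤ x ≤ d: ∫sin²(nπx/d) dx = d/2, ∫x·sin²(nπx/d) dx = d²/4, ∫x²·sin²(nπx/d) dx = d³·(1/6 − 1/(4n²π²)); higher powers xᵏ the same way, integrating xᵏ·cos(2nπx/d) by parts.
Normalization: ∫|φ|² dx = 3.6300.
⟨x⟩ = 3.6300 and ⟨x²⟩ = 17.273.
(Δx)² = 17.273 − (3.6300)² = 4.0956.

4.096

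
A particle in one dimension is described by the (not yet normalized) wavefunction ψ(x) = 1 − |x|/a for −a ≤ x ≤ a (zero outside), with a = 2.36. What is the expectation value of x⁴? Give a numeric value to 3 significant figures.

⟨x⁴⟩ = ∫ x⁴·|ψ|² dx / ∫|ψ|² dx (integrals over the domain).
ψ is even, so ∫ over [−a, a] = 2∫₀ᵃ with ψ = 1 − x/a there: ∫₀ᵃ (1 − x/a)² dx = a/3, ∫₀ᵃ x²(1 − x/a)² dx = a³/30, ∫₀ᵃ x⁴(1 − x/a)² dx = a⁵/105.
State is unnormalized: ∫|ψ|² dx = 1.5733, and ∫ψ*·x⁴·ψ dx = 1.3944, so ⟨x⁴⟩ = 1.3944 / 1.5733.
⟨x⁴⟩ = 0.88630.

0.886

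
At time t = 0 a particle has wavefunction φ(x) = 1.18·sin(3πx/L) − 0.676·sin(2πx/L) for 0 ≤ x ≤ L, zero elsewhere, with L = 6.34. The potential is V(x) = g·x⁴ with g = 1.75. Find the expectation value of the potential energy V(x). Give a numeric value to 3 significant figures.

874.

⟨V⟩ = ∫ V(x)·|φ|² dx / ∫|φ|² dx.
On 0 ≤ x ≤ L (j ≠ l): ∫sin²(jπx/L) dx = L/2, ∫sin(jπx/L)·sin(lπx/L) dx = 0; diagonal moments ∫x·sin²(jπx/L) dx = L²/4, ∫x²·sin²(jπx/L) dx = L³·(1/6 − 1/(4j²π²)); cross terms ∫x·sin(jπx/L)·sin(lπx/L) dx = 0 for j + l even and −4jlL²/(π²(j² − l²)²) for j + l odd, ∫x²·sin(jπx/L)·sin(lπx/L) dx = (−1)^(j+l)·4jlL³/(π²(j² − l²)²); higher powers the same way via product-to-sum and parts.
State is unnormalized: ∫|φ|² dx = 5.8625, and ∫φ*·V(x)·φ dx = 5123.3, so ⟨V⟩ = 5123.3 / 5.8625.
⟨V⟩ = 873.90.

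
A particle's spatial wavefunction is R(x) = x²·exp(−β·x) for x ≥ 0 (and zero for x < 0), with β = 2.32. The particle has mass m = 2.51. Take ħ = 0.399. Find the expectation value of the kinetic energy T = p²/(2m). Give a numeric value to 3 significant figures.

0.0569

T = −(ħ²/2m) d²/dx², so ⟨T⟩ = −(ħ²/2m) ∫ R*·R'' dx / ∫|R|² dx; with m = 2.51.
Differentiate x²·exp(−β·x) with the product rule; every integrand then reduces to terms xʲ·e^(−2βx) on [0, ∞), with ∫₀^∞ xʲ·e^(−2βx) dx = j!/(2β)^(j+1).
State is unnormalized: ∫|R|² dx = 0.011159, and ∫R*·(−ħ²/2m · R'') dx = 0.00063492, so ⟨T⟩ = 0.00063492 / 0.011159.
⟨T⟩ = 0.056898.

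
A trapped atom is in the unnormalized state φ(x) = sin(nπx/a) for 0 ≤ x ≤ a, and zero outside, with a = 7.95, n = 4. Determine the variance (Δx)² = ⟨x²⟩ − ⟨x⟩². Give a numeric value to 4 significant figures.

5.067

Compute ⟨x⟩ and ⟨x²⟩ separately, then (Δx)² = ⟨x²⟩ − ⟨x⟩².
With sin²θ = (1 − cos2θ)/2 on 0 ≤ x ≤ a: ∫sin²(nπx/a) dx = a/2, ∫x·sin²(nπx/a) dx = a²/4, ∫x²·sin²(nπx/a) dx = a³·(1/6 − 1/(4n²π²)); higher powers xᵏ the same way, integrating xᵏ·cos(2nπx/a) by parts.
Normalization: ∫|φ|² dx = 3.9750.
⟨x⟩ = 3.9750 and ⟨x²⟩ = 20.867.
(Δx)² = 20.867 − (3.9750)² = 5.0668.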